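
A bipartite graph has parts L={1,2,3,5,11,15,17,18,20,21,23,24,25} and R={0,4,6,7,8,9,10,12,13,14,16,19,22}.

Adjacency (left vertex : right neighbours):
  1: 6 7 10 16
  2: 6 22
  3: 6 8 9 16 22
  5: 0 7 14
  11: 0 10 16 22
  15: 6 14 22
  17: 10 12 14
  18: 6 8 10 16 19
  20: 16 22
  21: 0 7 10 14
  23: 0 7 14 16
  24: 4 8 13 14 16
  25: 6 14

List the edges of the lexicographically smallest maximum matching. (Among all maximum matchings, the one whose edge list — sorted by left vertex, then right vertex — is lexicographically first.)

|M| = 11 (so the lex-smallest maximum matching has 11 edges)
process left vertices in ascending order; for each, take the smallest-labelled available neighbour that still permits 11 edges overall, or leave it unmatched if none does
lex-smallest matching: {1-6, 2-22, 3-8, 5-0, 11-10, 15-14, 17-12, 18-19, 20-16, 21-7, 24-4}

Lex-smallest maximum matching: {(1,6), (2,22), (3,8), (5,0), (11,10), (15,14), (17,12), (18,19), (20,16), (21,7), (24,4)}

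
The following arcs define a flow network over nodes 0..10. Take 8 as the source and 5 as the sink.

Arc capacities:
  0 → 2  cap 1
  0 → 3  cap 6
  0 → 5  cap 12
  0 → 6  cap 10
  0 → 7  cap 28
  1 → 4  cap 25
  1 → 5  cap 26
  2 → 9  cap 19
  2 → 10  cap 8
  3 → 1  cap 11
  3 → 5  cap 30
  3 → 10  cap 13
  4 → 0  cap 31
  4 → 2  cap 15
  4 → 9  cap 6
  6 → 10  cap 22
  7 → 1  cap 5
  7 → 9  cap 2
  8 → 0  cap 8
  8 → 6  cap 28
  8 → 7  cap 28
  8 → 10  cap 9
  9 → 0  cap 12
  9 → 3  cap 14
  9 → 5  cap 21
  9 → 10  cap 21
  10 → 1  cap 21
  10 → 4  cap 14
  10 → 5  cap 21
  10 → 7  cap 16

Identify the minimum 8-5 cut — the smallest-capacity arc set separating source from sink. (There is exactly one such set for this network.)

Min-cut arcs: {(6,10), (7,1), (7,9), (8,0), (8,10)} (total capacity 46)

augment #1: 8→0→5 push 8
augment #2: 8→10→5 push 9
augment #3: 8→6→10→5 push 12
augment #4: 8→7→1→5 push 5
augment #5: 8→7→9→5 push 2
augment #6: 8→6→10→1→5 push 10
max flow = 46; residual-reachable set from 8 gives S-side
cut edges (S→T): {(6,10), (7,1), (7,9), (8,0), (8,10)} total cap 46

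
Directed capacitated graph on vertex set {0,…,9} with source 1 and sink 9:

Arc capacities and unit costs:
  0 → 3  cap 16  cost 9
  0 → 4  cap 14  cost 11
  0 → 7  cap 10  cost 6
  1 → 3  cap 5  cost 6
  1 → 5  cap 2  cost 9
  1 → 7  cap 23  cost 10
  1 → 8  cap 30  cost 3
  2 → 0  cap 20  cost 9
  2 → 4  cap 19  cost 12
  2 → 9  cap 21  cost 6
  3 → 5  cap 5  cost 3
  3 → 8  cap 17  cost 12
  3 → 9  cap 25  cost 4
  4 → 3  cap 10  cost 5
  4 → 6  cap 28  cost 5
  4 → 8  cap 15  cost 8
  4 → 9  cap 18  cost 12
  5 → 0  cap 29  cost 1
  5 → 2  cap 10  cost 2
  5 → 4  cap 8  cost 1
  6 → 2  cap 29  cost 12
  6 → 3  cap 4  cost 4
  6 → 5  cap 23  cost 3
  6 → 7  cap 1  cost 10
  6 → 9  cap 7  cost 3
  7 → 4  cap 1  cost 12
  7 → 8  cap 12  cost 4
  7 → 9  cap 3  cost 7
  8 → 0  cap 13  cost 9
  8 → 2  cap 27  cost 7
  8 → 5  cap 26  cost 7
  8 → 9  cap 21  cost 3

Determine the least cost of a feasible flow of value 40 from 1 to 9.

Minimum cost for 40 units: 405

shortest-cost path #1: 1→8→9 push 21 @ unit cost 6 (adds 126)
shortest-cost path #2: 1→3→9 push 5 @ unit cost 10 (adds 50)
shortest-cost path #3: 1→8→2→9 push 9 @ unit cost 16 (adds 144)
shortest-cost path #4: 1→7→9 push 3 @ unit cost 17 (adds 51)
shortest-cost path #5: 1→5→2→9 push 2 @ unit cost 17 (adds 34)
total cost = 405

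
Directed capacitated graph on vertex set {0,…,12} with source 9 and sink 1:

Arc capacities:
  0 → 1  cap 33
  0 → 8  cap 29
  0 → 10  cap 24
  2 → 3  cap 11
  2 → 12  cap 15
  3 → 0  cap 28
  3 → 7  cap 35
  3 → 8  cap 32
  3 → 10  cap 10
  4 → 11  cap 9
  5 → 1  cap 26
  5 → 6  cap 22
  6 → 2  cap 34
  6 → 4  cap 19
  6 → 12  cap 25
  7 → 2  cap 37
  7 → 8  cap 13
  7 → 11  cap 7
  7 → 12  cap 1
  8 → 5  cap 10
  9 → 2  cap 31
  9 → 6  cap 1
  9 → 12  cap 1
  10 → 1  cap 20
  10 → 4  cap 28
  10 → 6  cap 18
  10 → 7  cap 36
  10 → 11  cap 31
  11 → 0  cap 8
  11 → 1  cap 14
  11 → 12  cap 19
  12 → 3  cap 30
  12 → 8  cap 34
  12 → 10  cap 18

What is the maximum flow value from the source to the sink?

augment #1: 9→12→10→1 bottleneck 1, total now 1
augment #2: 9→2→3→0→1 bottleneck 11, total now 12
augment #3: 9→2→12→10→1 bottleneck 15, total now 27
augment #4: 9→6→4→11→1 bottleneck 1, total now 28

Maximum flow value: 28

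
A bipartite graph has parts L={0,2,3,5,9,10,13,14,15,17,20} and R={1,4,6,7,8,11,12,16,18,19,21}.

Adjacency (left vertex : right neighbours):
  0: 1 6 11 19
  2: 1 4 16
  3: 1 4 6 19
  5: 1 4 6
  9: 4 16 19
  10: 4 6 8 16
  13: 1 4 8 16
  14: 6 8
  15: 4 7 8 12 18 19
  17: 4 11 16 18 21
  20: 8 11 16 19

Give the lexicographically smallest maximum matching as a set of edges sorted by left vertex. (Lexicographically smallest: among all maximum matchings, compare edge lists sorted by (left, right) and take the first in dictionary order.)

|M| = 9 (so the lex-smallest maximum matching has 9 edges)
process left vertices in ascending order; for each, take the smallest-labelled available neighbour that still permits 9 edges overall, or leave it unmatched if none does
lex-smallest matching: {0-1, 2-4, 3-6, 9-19, 10-8, 13-16, 15-7, 17-18, 20-11}

Lex-smallest maximum matching: {(0,1), (2,4), (3,6), (9,19), (10,8), (13,16), (15,7), (17,18), (20,11)}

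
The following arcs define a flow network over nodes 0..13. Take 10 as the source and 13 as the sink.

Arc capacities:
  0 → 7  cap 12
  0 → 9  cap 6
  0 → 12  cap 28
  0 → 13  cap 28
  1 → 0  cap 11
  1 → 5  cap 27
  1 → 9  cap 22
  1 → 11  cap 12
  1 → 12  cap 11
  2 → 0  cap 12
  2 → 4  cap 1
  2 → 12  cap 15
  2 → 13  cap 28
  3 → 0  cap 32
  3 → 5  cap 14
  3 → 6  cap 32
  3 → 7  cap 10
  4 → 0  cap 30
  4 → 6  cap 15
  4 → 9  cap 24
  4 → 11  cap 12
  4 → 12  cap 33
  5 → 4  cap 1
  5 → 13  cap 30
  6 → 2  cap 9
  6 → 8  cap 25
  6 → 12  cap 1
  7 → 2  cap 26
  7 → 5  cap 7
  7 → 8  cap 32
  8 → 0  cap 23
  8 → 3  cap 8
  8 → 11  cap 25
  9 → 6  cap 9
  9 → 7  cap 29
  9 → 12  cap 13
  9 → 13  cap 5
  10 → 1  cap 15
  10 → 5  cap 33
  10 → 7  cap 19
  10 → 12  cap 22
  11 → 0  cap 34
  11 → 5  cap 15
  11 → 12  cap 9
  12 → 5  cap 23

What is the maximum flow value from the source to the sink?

Maximum flow value: 65

augment #1: 10→5→13 bottleneck 30, total now 30
augment #2: 10→1→0→13 bottleneck 11, total now 41
augment #3: 10→1→9→13 bottleneck 4, total now 45
augment #4: 10→7→2→13 bottleneck 19, total now 64
augment #5: 10→5→4→0→13 bottleneck 1, total now 65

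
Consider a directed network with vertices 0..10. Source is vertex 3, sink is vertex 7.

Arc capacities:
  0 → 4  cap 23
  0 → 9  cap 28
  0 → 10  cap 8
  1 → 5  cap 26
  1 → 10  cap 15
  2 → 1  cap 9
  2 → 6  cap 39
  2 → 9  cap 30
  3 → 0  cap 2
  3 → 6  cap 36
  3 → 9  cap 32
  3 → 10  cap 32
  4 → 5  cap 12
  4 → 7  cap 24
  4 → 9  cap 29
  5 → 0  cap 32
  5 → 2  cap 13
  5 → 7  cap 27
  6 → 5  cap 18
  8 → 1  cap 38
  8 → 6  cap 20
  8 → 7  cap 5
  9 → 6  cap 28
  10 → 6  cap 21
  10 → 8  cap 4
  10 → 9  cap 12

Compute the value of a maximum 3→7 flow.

Maximum flow value: 24

augment #1: 3→0→4→7 bottleneck 2, total now 2
augment #2: 3→6→5→7 bottleneck 18, total now 20
augment #3: 3→10→8→7 bottleneck 4, total now 24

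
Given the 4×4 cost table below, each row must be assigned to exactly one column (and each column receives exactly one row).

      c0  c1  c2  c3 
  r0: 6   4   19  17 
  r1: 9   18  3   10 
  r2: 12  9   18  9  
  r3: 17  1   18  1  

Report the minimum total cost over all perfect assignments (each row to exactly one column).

Minimum assignment cost: 19

one of 2 optimal assignments: row0→col0 (cost 6), row1→col2 (cost 3), row2→col1 (cost 9), row3→col3 (cost 1)
total = 6 + 3 + 9 + 1 = 19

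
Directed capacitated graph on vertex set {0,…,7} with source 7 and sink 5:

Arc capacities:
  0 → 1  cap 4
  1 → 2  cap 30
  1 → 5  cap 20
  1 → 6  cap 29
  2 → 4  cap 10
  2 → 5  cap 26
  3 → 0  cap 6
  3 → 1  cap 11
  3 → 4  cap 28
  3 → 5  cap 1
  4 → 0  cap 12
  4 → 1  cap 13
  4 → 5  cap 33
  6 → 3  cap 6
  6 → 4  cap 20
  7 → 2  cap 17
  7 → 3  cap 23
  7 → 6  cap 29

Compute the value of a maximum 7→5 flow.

augment #1: 7→2→5 bottleneck 17, total now 17
augment #2: 7→3→5 bottleneck 1, total now 18
augment #3: 7→3→1→5 bottleneck 11, total now 29
augment #4: 7→3→4→5 bottleneck 11, total now 40
augment #5: 7→6→4→5 bottleneck 20, total now 60
augment #6: 7→6→3→4→5 bottleneck 2, total now 62
augment #7: 7→6→3→0→1→5 bottleneck 4, total now 66

Maximum flow value: 66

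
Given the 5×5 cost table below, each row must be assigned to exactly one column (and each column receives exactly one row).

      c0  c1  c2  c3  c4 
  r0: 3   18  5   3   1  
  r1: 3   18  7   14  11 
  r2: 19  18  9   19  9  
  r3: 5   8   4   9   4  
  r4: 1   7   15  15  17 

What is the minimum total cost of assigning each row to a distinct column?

Minimum assignment cost: 26

one of 2 optimal assignments: row0→col3 (cost 3), row1→col0 (cost 3), row2→col2 (cost 9), row3→col4 (cost 4), row4→col1 (cost 7)
total = 3 + 3 + 9 + 4 + 7 = 26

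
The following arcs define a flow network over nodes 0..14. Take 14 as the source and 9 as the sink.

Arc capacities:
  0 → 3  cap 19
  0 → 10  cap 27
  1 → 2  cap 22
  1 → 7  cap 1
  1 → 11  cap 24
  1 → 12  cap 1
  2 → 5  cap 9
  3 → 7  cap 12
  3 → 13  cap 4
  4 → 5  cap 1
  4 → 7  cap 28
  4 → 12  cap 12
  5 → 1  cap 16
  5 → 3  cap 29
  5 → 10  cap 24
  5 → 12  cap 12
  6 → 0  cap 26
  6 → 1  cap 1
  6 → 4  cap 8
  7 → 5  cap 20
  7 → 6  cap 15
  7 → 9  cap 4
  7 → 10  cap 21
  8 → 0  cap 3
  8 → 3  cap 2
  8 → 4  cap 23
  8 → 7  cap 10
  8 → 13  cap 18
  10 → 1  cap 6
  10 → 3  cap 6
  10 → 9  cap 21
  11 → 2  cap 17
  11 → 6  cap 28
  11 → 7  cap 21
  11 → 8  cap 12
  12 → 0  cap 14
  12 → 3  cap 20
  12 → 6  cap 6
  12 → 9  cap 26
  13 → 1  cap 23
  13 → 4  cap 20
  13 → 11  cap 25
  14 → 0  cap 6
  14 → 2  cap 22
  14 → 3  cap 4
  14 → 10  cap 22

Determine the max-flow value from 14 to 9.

Maximum flow value: 41

augment #1: 14→10→9 bottleneck 21, total now 21
augment #2: 14→3→7→9 bottleneck 4, total now 25
augment #3: 14→2→5→12→9 bottleneck 9, total now 34
augment #4: 14→10→1→12→9 bottleneck 1, total now 35
augment #5: 14→0→3→7→5→12→9 bottleneck 3, total now 38
augment #6: 14→0→3→13→4→12→9 bottleneck 3, total now 41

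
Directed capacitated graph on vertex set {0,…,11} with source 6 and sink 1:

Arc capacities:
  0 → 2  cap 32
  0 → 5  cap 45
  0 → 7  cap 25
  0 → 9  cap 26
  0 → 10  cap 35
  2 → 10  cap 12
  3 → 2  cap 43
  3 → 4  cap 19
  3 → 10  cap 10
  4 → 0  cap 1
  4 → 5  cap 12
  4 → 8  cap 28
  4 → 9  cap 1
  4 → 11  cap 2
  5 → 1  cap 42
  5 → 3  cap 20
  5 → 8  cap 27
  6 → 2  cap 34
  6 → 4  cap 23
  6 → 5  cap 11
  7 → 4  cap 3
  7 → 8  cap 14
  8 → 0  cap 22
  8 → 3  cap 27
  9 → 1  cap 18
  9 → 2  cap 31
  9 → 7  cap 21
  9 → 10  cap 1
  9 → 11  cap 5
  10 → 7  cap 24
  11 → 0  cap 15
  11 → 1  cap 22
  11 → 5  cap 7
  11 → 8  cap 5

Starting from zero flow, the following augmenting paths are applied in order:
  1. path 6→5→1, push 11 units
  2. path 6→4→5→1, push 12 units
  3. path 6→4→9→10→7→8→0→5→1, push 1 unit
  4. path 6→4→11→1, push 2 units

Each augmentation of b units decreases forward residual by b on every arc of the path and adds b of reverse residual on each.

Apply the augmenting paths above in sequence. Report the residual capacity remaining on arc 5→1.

Residual capacity of (5,1): 18

after path 1 (6→5→1, push 11): res(5,1)=31
after path 2 (6→4→5→1, push 12): res(5,1)=19
after path 3 (6→4→9→10→7→8→0→5→1, push 1): res(5,1)=18
after path 4 (6→4→11→1, push 2): res(5,1)=18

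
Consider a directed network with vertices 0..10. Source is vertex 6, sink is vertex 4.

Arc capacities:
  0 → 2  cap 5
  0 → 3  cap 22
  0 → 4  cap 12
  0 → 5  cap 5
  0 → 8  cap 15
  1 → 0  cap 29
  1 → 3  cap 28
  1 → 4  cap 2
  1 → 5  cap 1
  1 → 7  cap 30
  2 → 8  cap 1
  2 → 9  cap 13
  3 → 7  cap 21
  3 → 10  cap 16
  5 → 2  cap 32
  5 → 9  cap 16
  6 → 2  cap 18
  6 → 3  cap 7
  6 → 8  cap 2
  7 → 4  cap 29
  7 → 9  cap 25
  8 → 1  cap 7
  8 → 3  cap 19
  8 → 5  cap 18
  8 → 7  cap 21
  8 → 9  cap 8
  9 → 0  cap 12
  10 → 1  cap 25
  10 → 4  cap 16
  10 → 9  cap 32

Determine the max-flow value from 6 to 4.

augment #1: 6→3→7→4 bottleneck 7, total now 7
augment #2: 6→8→1→4 bottleneck 2, total now 9
augment #3: 6→2→8→7→4 bottleneck 1, total now 10
augment #4: 6→2→9→0→4 bottleneck 12, total now 22

Maximum flow value: 22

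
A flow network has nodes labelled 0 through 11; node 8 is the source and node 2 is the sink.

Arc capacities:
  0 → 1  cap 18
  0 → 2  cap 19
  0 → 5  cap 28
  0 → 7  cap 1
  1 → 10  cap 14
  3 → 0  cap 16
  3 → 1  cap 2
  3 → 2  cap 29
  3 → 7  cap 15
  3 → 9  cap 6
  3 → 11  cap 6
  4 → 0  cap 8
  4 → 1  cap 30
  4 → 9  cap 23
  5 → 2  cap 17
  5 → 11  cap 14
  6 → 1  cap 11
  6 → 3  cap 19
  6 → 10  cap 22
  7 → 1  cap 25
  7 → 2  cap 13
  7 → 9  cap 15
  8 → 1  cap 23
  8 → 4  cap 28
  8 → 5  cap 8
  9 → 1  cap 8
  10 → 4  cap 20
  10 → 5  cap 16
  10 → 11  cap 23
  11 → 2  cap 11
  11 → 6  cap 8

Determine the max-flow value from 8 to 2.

Maximum flow value: 30

augment #1: 8→5→2 bottleneck 8, total now 8
augment #2: 8→4→0→2 bottleneck 8, total now 16
augment #3: 8→1→10→5→2 bottleneck 9, total now 25
augment #4: 8→1→10→11→2 bottleneck 5, total now 30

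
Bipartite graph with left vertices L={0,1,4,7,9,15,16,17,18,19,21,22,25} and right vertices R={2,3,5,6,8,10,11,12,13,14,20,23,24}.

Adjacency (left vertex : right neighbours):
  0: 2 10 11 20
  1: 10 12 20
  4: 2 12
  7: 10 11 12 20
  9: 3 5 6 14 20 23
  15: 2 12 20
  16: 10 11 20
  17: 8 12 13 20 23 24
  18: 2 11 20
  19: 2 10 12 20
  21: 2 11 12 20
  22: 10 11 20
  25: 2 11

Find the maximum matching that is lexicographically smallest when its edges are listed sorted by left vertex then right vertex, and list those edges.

Lex-smallest maximum matching: {(0,2), (1,10), (4,12), (7,11), (9,3), (15,20), (17,8)}

|M| = 7 (so the lex-smallest maximum matching has 7 edges)
process left vertices in ascending order; for each, take the smallest-labelled available neighbour that still permits 7 edges overall, or leave it unmatched if none does
lex-smallest matching: {0-2, 1-10, 4-12, 7-11, 9-3, 15-20, 17-8}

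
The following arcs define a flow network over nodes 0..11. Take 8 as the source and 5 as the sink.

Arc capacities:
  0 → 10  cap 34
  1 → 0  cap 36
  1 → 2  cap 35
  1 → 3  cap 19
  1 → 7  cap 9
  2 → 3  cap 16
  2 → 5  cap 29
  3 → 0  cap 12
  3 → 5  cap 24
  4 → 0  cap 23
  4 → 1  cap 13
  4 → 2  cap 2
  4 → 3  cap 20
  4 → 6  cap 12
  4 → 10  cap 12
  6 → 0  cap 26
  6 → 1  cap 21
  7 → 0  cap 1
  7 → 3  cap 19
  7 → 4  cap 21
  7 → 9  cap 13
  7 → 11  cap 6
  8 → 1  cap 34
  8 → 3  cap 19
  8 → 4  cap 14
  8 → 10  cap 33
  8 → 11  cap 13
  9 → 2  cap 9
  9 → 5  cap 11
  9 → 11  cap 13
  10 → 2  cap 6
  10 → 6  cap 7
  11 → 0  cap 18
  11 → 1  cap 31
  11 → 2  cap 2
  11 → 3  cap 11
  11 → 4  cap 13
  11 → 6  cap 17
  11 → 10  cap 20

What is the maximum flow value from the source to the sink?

augment #1: 8→3→5 bottleneck 19, total now 19
augment #2: 8→1→2→5 bottleneck 29, total now 48
augment #3: 8→1→3→5 bottleneck 5, total now 53
augment #4: 8→4→1→7→9→5 bottleneck 9, total now 62

Maximum flow value: 62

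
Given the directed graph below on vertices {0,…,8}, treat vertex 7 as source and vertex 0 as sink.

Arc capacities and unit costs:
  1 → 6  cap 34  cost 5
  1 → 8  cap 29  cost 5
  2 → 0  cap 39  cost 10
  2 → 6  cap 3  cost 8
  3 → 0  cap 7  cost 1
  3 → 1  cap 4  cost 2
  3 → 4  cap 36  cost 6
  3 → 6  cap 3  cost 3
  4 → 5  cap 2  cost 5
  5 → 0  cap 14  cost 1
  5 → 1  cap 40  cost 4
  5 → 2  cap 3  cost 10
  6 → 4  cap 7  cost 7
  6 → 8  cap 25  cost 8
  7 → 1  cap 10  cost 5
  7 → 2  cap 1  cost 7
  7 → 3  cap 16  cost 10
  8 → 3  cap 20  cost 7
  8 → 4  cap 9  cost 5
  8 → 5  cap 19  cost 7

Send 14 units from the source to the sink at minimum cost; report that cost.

shortest-cost path #1: 7→3→0 push 7 @ unit cost 11 (adds 77)
shortest-cost path #2: 7→2→0 push 1 @ unit cost 17 (adds 17)
shortest-cost path #3: 7→1→8→5→0 push 6 @ unit cost 18 (adds 108)
total cost = 202

Minimum cost for 14 units: 202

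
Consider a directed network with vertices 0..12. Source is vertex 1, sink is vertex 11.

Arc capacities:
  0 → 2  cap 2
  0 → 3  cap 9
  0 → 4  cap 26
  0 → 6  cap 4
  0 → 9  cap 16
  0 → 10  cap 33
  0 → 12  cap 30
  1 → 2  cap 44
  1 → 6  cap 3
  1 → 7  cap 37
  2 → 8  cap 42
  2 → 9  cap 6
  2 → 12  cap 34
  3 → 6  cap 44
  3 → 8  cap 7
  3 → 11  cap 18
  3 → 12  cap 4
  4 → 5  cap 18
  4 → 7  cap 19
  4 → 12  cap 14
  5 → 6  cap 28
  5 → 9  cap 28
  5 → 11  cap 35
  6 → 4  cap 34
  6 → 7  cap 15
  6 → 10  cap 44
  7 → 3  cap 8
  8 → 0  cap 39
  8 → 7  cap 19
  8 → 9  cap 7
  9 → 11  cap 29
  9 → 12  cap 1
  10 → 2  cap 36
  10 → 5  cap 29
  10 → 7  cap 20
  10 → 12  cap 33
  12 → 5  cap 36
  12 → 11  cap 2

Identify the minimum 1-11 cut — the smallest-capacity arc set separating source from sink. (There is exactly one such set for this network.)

Min-cut arcs: {(1,2), (1,6), (7,3)} (total capacity 55)

augment #1: 1→2→9→11 push 6
augment #2: 1→2→12→11 push 2
augment #3: 1→7→3→11 push 8
augment #4: 1→2→8→9→11 push 7
augment #5: 1→2→12→5→11 push 29
augment #6: 1→6→4→5→11 push 3
max flow = 55; residual-reachable set from 1 gives S-side
cut edges (S→T): {(1,2), (1,6), (7,3)} total cap 55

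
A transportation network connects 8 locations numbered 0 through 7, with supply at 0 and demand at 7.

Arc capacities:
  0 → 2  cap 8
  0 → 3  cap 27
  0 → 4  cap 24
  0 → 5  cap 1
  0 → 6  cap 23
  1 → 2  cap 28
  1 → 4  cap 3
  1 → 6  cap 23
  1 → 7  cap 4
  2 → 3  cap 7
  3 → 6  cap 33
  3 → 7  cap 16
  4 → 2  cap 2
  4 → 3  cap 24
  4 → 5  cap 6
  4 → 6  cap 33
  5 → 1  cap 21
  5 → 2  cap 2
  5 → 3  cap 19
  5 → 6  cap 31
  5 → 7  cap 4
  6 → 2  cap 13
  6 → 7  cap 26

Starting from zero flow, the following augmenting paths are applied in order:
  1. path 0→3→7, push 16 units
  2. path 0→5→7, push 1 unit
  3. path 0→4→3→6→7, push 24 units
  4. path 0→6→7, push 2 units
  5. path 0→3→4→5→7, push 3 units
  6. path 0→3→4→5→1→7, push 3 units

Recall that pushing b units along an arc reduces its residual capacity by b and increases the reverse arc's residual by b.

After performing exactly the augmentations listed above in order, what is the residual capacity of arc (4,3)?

after path 1 (0→3→7, push 16): res(4,3)=24
after path 2 (0→5→7, push 1): res(4,3)=24
after path 3 (0→4→3→6→7, push 24): res(4,3)=0
after path 4 (0→6→7, push 2): res(4,3)=0
after path 5 (0→3→4→5→7, push 3): res(4,3)=3
after path 6 (0→3→4→5→1→7, push 3): res(4,3)=6

Residual capacity of (4,3): 6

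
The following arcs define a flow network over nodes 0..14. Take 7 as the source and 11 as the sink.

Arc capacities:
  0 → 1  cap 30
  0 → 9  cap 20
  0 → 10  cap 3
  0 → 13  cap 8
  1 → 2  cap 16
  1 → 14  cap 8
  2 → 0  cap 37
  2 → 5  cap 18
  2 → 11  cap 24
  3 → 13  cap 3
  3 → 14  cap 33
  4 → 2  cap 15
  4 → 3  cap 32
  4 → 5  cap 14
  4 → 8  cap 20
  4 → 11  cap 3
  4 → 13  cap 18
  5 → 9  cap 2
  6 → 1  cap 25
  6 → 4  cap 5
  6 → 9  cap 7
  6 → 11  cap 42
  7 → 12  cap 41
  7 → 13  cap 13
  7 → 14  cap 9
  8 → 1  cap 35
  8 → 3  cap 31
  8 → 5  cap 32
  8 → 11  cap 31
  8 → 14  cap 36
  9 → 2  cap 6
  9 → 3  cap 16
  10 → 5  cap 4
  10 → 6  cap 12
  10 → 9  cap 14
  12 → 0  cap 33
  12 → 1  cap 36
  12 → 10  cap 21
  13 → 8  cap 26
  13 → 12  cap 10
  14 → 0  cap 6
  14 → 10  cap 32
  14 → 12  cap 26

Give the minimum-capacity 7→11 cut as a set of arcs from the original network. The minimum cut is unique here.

Min-cut arcs: {(0,13), (1,2), (3,13), (7,13), (9,2), (10,6)} (total capacity 58)

augment #1: 7→13→8→11 push 13
augment #2: 7→12→1→2→11 push 16
augment #3: 7→12→10→6→11 push 12
augment #4: 7→12→0→9→2→11 push 6
augment #5: 7→12→0→13→8→11 push 7
augment #6: 7→14→0→13→8→11 push 1
augment #7: 7→14→0→9→3→13→8→11 push 3
max flow = 58; residual-reachable set from 7 gives S-side
cut edges (S→T): {(0,13), (1,2), (3,13), (7,13), (9,2), (10,6)} total cap 58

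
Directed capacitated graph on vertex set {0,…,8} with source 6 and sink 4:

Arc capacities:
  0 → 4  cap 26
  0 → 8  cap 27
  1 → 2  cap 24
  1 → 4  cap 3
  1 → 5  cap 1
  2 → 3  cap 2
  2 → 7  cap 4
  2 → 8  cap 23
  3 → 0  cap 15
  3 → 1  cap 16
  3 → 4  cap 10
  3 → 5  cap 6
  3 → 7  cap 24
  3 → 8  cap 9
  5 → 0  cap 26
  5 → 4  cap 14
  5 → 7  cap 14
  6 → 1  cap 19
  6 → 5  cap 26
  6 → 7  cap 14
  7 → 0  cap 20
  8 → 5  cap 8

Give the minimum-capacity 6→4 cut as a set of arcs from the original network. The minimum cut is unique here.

Min-cut arcs: {(0,4), (1,4), (2,3), (5,4)} (total capacity 45)

augment #1: 6→1→4 push 3
augment #2: 6→5→4 push 14
augment #3: 6→5→0→4 push 12
augment #4: 6→7→0→4 push 14
augment #5: 6→1→2→3→4 push 2
max flow = 45; residual-reachable set from 6 gives S-side
cut edges (S→T): {(0,4), (1,4), (2,3), (5,4)} total cap 45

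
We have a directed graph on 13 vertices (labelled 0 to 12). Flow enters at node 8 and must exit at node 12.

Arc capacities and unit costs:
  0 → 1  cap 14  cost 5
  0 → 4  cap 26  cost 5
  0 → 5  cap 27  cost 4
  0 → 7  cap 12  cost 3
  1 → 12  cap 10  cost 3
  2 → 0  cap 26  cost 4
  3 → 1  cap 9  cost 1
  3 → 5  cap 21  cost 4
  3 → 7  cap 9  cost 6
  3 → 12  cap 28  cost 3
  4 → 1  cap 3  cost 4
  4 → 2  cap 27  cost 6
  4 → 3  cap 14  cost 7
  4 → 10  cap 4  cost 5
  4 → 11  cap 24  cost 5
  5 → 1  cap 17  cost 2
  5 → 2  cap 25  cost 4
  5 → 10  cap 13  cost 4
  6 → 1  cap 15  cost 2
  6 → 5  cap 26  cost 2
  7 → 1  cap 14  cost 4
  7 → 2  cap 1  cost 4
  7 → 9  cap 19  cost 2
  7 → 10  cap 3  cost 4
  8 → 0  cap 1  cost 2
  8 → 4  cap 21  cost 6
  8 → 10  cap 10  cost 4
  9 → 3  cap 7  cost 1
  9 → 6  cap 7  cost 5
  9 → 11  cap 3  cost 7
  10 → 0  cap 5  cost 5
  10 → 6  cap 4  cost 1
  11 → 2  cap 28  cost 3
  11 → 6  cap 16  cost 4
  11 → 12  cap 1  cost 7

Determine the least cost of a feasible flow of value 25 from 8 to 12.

shortest-cost path #1: 8→0→1→12 push 1 @ unit cost 10 (adds 10)
shortest-cost path #2: 8→10→6→1→12 push 4 @ unit cost 10 (adds 40)
shortest-cost path #3: 8→4→1→12 push 3 @ unit cost 13 (adds 39)
shortest-cost path #4: 8→4→3→12 push 14 @ unit cost 16 (adds 224)
shortest-cost path #5: 8→10→0→1→12 push 2 @ unit cost 17 (adds 34)
shortest-cost path #6: 8→4→11→12 push 1 @ unit cost 18 (adds 18)
total cost = 365

Minimum cost for 25 units: 365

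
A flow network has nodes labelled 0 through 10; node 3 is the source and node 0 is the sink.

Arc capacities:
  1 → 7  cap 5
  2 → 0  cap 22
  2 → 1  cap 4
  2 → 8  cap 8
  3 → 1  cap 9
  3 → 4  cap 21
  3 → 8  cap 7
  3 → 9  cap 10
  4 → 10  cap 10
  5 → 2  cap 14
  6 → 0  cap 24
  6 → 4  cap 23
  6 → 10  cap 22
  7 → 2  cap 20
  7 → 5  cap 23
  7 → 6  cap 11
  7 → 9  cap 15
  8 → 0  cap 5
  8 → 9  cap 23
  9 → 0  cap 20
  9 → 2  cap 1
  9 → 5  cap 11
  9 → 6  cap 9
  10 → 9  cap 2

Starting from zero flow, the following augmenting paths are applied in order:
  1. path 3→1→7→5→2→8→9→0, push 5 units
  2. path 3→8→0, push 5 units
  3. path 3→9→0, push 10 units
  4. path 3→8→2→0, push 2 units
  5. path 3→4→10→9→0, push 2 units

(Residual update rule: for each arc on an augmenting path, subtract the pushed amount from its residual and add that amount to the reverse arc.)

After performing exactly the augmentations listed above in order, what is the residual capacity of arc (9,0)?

after path 1 (3→1→7→5→2→8→9→0, push 5): res(9,0)=15
after path 2 (3→8→0, push 5): res(9,0)=15
after path 3 (3→9→0, push 10): res(9,0)=5
after path 4 (3→8→2→0, push 2): res(9,0)=5
after path 5 (3→4→10→9→0, push 2): res(9,0)=3

Residual capacity of (9,0): 3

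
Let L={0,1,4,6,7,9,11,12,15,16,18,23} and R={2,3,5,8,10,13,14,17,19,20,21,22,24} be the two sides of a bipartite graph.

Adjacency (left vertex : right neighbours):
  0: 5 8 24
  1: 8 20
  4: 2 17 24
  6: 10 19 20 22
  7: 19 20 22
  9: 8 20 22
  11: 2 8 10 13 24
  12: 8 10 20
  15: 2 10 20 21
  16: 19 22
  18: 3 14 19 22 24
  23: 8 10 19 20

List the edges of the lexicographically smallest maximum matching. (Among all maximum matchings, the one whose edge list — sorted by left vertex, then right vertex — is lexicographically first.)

Lex-smallest maximum matching: {(0,5), (1,8), (4,2), (6,10), (7,19), (9,20), (11,13), (15,21), (16,22), (18,3)}

|M| = 10 (so the lex-smallest maximum matching has 10 edges)
process left vertices in ascending order; for each, take the smallest-labelled available neighbour that still permits 10 edges overall, or leave it unmatched if none does
lex-smallest matching: {0-5, 1-8, 4-2, 6-10, 7-19, 9-20, 11-13, 15-21, 16-22, 18-3}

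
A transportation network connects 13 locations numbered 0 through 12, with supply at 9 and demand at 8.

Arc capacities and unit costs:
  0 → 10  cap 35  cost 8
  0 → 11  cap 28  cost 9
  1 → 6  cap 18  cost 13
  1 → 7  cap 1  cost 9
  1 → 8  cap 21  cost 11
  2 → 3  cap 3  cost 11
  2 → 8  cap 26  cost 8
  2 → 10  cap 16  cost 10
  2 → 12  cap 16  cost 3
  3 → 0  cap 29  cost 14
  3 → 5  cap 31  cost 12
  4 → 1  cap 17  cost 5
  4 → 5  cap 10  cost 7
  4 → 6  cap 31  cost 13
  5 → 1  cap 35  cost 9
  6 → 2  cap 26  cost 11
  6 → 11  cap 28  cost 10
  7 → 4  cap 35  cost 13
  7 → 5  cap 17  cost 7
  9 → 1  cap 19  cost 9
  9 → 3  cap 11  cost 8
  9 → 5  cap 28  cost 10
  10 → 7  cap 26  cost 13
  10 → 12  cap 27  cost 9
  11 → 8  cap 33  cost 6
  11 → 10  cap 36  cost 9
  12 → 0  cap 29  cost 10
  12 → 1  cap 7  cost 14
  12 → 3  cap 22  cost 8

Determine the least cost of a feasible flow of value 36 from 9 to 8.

shortest-cost path #1: 9→1→8 push 19 @ unit cost 20 (adds 380)
shortest-cost path #2: 9→5→1→8 push 2 @ unit cost 30 (adds 60)
shortest-cost path #3: 9→3→0→11→8 push 11 @ unit cost 37 (adds 407)
shortest-cost path #4: 9→5→1→6→11→8 push 4 @ unit cost 48 (adds 192)
total cost = 1039

Minimum cost for 36 units: 1039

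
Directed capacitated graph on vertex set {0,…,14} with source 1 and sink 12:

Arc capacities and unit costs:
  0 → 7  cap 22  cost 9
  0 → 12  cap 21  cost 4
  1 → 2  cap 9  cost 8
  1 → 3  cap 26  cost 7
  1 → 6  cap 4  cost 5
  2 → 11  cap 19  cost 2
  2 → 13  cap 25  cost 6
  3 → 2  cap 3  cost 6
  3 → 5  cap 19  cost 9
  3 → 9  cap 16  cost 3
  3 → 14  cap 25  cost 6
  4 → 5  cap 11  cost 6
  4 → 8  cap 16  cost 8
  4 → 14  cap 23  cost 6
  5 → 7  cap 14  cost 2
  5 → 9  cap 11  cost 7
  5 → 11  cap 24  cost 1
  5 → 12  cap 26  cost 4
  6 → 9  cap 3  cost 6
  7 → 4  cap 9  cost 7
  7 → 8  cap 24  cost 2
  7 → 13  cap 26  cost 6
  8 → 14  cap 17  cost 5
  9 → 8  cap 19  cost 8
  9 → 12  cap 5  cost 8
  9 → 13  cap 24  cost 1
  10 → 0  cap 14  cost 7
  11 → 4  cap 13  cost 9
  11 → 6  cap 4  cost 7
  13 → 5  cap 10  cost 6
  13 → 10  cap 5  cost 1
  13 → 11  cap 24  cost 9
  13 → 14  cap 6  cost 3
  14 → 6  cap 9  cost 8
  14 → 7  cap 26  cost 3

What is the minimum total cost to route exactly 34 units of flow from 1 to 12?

shortest-cost path #1: 1→3→9→12 push 5 @ unit cost 18 (adds 90)
shortest-cost path #2: 1→3→5→12 push 19 @ unit cost 20 (adds 380)
shortest-cost path #3: 1→3→9→13→5→12 push 2 @ unit cost 21 (adds 42)
shortest-cost path #4: 1→6→9→13→5→12 push 3 @ unit cost 22 (adds 66)
shortest-cost path #5: 1→2→13→5→12 push 2 @ unit cost 24 (adds 48)
shortest-cost path #6: 1→2→13→10→0→12 push 3 @ unit cost 26 (adds 78)
total cost = 704

Minimum cost for 34 units: 704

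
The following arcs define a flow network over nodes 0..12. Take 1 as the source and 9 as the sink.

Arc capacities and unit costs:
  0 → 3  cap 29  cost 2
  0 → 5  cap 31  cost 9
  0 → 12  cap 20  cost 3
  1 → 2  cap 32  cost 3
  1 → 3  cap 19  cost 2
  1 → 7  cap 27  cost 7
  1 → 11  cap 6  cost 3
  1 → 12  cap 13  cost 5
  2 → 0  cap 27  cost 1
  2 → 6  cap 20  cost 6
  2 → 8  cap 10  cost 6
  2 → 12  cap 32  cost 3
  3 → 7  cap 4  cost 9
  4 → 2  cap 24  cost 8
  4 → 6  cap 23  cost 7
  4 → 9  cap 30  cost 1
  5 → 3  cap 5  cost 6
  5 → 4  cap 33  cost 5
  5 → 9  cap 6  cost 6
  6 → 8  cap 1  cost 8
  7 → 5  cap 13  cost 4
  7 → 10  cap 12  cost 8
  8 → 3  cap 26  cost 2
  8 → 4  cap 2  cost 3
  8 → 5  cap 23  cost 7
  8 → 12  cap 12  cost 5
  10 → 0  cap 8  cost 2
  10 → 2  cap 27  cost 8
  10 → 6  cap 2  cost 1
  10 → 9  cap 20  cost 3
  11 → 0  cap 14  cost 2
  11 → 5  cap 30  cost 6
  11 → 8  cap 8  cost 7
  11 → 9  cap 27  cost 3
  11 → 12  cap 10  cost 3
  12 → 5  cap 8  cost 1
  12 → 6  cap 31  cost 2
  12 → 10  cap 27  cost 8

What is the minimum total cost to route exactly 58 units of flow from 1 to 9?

Minimum cost for 58 units: 885

shortest-cost path #1: 1→11→9 push 6 @ unit cost 6 (adds 36)
shortest-cost path #2: 1→12→5→9 push 6 @ unit cost 12 (adds 72)
shortest-cost path #3: 1→12→5→4→9 push 2 @ unit cost 12 (adds 24)
shortest-cost path #4: 1→2→8→4→9 push 2 @ unit cost 13 (adds 26)
shortest-cost path #5: 1→12→10→9 push 5 @ unit cost 16 (adds 80)
shortest-cost path #6: 1→2→12→10→9 push 15 @ unit cost 17 (adds 255)
shortest-cost path #7: 1→7→5→4→9 push 13 @ unit cost 17 (adds 221)
shortest-cost path #8: 1→2→0→5→4→9 push 9 @ unit cost 19 (adds 171)
total cost = 885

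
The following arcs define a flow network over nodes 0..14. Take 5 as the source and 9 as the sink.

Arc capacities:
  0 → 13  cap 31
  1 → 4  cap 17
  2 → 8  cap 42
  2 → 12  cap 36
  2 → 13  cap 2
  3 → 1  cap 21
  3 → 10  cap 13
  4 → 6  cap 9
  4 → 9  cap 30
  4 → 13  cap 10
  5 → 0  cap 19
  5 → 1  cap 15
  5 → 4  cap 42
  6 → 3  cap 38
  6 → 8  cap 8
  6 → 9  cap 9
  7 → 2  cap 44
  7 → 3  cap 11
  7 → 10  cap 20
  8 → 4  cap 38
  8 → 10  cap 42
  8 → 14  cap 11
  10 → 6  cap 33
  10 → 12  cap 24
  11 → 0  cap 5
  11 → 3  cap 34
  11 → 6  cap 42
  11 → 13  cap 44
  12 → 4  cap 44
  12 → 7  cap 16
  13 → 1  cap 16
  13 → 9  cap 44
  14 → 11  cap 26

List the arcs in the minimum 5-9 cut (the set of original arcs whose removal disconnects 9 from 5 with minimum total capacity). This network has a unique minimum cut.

Min-cut arcs: {(4,6), (4,9), (4,13), (5,0)} (total capacity 68)

augment #1: 5→4→9 push 30
augment #2: 5→0→13→9 push 19
augment #3: 5→4→6→9 push 9
augment #4: 5→4→13→9 push 3
augment #5: 5→1→4→13→9 push 7
max flow = 68; residual-reachable set from 5 gives S-side
cut edges (S→T): {(4,6), (4,9), (4,13), (5,0)} total cap 68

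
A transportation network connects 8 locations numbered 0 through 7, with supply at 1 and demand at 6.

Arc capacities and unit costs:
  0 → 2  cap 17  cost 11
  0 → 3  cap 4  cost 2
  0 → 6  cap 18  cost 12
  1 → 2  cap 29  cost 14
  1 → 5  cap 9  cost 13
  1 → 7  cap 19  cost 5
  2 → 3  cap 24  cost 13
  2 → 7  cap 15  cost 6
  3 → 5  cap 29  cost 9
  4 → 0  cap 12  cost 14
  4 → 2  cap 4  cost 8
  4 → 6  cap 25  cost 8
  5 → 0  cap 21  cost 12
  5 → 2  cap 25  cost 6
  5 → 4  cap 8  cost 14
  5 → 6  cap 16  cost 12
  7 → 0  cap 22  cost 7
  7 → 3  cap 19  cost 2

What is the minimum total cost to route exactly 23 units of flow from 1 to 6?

shortest-cost path #1: 1→7→0→6 push 18 @ unit cost 24 (adds 432)
shortest-cost path #2: 1→5→6 push 5 @ unit cost 25 (adds 125)
total cost = 557

Minimum cost for 23 units: 557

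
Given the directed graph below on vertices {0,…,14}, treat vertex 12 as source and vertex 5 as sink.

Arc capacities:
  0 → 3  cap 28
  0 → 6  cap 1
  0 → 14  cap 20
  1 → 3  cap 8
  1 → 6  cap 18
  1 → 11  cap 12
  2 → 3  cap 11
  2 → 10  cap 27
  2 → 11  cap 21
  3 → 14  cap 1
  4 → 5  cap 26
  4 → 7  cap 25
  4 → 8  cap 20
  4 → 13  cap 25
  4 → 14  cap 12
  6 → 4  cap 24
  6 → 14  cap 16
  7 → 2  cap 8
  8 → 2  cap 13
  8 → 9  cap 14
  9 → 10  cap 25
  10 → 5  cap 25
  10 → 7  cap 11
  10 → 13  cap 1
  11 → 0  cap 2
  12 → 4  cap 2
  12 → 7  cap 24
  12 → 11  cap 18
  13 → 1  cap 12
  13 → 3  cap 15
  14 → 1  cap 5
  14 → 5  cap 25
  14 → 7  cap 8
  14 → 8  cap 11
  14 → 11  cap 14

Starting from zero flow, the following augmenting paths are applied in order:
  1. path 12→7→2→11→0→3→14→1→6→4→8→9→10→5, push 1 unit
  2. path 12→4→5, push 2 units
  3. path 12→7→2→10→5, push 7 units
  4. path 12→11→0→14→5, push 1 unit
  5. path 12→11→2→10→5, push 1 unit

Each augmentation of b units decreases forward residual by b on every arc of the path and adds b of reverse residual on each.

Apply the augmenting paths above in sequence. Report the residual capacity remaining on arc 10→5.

after path 1 (12→7→2→11→0→3→14→1→6→4→8→9→10→5, push 1): res(10,5)=24
after path 2 (12→4→5, push 2): res(10,5)=24
after path 3 (12→7→2→10→5, push 7): res(10,5)=17
after path 4 (12→11→0→14→5, push 1): res(10,5)=17
after path 5 (12→11→2→10→5, push 1): res(10,5)=16

Residual capacity of (10,5): 16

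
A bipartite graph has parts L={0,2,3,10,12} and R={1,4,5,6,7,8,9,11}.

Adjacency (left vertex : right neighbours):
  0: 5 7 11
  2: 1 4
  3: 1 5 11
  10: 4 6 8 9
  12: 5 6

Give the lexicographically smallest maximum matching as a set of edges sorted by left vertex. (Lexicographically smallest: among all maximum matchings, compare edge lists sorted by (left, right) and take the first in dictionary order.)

|M| = 5 (so the lex-smallest maximum matching has 5 edges)
process left vertices in ascending order; for each, take the smallest-labelled available neighbour that still permits 5 edges overall, or leave it unmatched if none does
lex-smallest matching: {0-5, 2-1, 3-11, 10-4, 12-6}

Lex-smallest maximum matching: {(0,5), (2,1), (3,11), (10,4), (12,6)}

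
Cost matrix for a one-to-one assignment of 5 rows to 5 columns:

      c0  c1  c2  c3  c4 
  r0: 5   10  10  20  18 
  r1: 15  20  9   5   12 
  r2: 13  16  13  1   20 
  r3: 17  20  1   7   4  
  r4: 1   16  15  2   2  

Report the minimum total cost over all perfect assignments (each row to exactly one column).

one of 2 optimal assignments: row0→col1 (cost 10), row1→col2 (cost 9), row2→col3 (cost 1), row3→col4 (cost 4), row4→col0 (cost 1)
total = 10 + 9 + 1 + 4 + 1 = 25

Minimum assignment cost: 25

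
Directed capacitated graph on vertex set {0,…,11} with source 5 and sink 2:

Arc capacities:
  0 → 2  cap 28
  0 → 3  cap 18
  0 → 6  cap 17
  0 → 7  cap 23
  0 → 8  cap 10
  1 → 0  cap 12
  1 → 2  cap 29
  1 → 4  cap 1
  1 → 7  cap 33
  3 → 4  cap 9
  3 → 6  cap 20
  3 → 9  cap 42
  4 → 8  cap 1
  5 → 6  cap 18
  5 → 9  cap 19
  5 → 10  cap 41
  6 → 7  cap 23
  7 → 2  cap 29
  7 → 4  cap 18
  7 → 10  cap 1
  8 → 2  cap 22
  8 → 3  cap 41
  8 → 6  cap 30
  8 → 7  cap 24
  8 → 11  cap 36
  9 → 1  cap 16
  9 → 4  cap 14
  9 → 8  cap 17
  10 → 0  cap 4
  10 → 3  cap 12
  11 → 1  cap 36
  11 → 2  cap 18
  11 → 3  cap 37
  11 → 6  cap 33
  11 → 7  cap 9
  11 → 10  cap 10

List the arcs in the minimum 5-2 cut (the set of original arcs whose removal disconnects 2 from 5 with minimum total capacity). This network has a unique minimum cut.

Min-cut arcs: {(5,6), (5,9), (10,0), (10,3)} (total capacity 53)

augment #1: 5→6→7→2 push 18
augment #2: 5→9→1→2 push 16
augment #3: 5→9→8→2 push 3
augment #4: 5→10→0→2 push 4
augment #5: 5→10→3→4→8→2 push 1
augment #6: 5→10→3→6→7→2 push 5
augment #7: 5→10→3→9→8→2 push 6
max flow = 53; residual-reachable set from 5 gives S-side
cut edges (S→T): {(5,6), (5,9), (10,0), (10,3)} total cap 53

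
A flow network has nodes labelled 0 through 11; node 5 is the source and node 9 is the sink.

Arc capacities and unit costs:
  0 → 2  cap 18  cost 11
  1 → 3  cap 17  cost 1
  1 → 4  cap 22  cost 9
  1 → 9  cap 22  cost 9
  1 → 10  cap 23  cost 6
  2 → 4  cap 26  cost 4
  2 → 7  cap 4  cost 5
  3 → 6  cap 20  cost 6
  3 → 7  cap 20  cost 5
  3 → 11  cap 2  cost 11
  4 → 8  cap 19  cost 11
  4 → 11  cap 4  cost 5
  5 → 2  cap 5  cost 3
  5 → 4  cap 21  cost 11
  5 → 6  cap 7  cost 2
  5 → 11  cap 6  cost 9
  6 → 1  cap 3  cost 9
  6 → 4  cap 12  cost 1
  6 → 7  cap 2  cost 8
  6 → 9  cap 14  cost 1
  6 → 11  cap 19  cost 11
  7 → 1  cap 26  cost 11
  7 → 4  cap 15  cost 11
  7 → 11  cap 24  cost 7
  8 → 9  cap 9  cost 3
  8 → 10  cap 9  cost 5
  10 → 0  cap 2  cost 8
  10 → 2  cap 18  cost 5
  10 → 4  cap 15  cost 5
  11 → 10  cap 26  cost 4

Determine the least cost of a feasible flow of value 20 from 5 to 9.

shortest-cost path #1: 5→6→9 push 7 @ unit cost 3 (adds 21)
shortest-cost path #2: 5→2→4→8→9 push 5 @ unit cost 21 (adds 105)
shortest-cost path #3: 5→4→8→9 push 4 @ unit cost 25 (adds 100)
shortest-cost path #4: 5→4→2→7→1→3→6→9 push 4 @ unit cost 31 (adds 124)
total cost = 350

Minimum cost for 20 units: 350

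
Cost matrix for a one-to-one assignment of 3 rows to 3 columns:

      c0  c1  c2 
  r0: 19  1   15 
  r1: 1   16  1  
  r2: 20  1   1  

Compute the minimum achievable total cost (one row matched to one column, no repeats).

Minimum assignment cost: 3

optimal assignment: row0→col1 (cost 1), row1→col0 (cost 1), row2→col2 (cost 1)
total = 1 + 1 + 1 = 3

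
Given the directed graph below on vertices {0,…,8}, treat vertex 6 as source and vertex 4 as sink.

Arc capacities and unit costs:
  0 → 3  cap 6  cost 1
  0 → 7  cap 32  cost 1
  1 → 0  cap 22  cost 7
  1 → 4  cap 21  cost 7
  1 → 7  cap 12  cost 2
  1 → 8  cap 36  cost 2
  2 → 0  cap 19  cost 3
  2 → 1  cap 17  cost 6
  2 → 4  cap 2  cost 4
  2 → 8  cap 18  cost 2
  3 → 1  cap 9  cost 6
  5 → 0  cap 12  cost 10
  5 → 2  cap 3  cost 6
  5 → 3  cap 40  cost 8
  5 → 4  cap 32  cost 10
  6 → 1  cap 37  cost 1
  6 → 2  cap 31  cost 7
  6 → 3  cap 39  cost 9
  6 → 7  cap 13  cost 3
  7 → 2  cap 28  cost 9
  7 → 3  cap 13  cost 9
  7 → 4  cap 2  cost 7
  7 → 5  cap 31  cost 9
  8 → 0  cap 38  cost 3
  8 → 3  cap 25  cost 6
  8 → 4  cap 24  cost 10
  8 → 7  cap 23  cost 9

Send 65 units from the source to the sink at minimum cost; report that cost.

shortest-cost path #1: 6→1→4 push 21 @ unit cost 8 (adds 168)
shortest-cost path #2: 6→7→4 push 2 @ unit cost 10 (adds 20)
shortest-cost path #3: 6→2→4 push 2 @ unit cost 11 (adds 22)
shortest-cost path #4: 6→1→8→4 push 16 @ unit cost 13 (adds 208)
shortest-cost path #5: 6→2→8→4 push 8 @ unit cost 19 (adds 152)
shortest-cost path #6: 6→7→5→4 push 11 @ unit cost 22 (adds 242)
shortest-cost path #7: 6→2→8→1→7→5→4 push 5 @ unit cost 28 (adds 140)
total cost = 952

Minimum cost for 65 units: 952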